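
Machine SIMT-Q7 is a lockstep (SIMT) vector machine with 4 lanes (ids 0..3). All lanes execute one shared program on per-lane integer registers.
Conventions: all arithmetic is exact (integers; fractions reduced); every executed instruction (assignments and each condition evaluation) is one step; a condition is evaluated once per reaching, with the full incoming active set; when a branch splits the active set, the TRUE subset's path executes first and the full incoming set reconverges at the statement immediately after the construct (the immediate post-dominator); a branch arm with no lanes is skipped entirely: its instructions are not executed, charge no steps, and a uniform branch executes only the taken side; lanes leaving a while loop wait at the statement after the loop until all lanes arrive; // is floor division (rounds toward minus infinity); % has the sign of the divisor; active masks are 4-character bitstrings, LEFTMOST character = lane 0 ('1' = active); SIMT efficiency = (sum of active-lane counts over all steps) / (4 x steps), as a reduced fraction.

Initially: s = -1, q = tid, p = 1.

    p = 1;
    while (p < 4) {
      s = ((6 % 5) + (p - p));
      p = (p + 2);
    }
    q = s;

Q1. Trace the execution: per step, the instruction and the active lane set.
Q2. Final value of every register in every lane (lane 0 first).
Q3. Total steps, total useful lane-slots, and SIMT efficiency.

step 0: p <- 1                       1111
step 1: eval (p < 4)                 1111
step 2: s <- ((6 % 5) + (p - p))     1111
step 3: p <- (p + 2)                 1111
step 4: eval (p < 4)                 1111
step 5: s <- ((6 % 5) + (p - p))     1111
step 6: p <- (p + 2)                 1111
step 7: eval (p < 4)                 1111
step 8: q <- s                       1111

Answer: 9 steps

s: 1,1,1,1
q: 1,1,1,1
p: 5,5,5,5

steps = 9; useful = 36; efficiency = 36/36 = 1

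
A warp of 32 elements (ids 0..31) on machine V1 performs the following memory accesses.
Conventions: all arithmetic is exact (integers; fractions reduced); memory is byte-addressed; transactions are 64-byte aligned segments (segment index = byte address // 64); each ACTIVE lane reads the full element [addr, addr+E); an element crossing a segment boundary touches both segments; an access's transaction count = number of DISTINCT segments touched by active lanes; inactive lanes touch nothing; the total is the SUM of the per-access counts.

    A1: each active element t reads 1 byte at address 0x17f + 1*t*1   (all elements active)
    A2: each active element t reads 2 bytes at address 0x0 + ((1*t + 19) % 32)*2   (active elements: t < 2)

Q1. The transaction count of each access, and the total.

A1: 2 transactions
A2: 1 transaction

Answer: 2,1; total 3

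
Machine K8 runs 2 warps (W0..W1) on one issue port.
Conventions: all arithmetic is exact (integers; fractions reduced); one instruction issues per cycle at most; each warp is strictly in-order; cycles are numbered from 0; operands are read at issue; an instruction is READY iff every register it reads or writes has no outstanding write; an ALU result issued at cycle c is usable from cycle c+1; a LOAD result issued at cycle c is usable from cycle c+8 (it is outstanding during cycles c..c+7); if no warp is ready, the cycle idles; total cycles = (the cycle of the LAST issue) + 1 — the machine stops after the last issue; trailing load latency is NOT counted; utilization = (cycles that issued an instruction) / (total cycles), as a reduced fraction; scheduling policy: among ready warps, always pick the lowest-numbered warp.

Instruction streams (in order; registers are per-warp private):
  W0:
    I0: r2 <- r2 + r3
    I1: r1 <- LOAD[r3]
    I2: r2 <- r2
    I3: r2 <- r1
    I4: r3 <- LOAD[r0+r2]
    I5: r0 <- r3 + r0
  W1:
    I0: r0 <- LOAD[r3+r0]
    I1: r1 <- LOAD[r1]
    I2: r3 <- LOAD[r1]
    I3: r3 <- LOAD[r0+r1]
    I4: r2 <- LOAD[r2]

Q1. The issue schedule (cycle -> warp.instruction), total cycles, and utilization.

cycle 0: W0.I0
cycle 1: W0.I1
cycle 2: W0.I2
cycle 3: W1.I0
cycle 4: W1.I1
cycle 5: idle
cycle 6: idle
cycle 7: idle
cycle 8: idle
cycle 9: W0.I3
cycle 10: W0.I4
cycle 11: idle
cycle 12: W1.I2
cycle 13: idle
cycle 14: idle
cycle 15: idle
cycle 16: idle
cycle 17: idle
cycle 18: W0.I5
cycle 19: idle
cycle 20: W1.I3
cycle 21: W1.I4

Answer: 22 cycles, utilization 1/2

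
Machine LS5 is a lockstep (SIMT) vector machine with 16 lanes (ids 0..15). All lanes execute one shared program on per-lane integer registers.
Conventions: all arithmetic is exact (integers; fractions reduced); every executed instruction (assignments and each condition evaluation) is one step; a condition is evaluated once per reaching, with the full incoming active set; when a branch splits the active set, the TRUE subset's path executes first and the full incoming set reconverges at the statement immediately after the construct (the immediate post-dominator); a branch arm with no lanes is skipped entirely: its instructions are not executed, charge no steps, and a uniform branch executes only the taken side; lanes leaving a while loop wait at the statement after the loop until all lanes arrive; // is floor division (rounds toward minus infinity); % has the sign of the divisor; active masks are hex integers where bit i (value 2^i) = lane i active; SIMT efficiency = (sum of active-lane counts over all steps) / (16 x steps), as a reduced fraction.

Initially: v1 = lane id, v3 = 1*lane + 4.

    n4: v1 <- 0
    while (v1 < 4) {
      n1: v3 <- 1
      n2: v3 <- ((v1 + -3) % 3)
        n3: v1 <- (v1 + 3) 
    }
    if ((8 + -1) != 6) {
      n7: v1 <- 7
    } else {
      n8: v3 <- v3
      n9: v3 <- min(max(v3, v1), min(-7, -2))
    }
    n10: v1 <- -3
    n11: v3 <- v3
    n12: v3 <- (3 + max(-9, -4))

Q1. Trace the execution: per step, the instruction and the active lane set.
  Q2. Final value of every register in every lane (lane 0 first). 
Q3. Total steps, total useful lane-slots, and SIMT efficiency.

step 0: v1 <- 0                      0xffff
step 1: eval (v1 < 4)                0xffff
step 2: v3 <- 1                      0xffff
step 3: v3 <- ((v1 + -3) % 3)        0xffff
step 4: v1 <- (v1 + 3)               0xffff
step 5: eval (v1 < 4)                0xffff
step 6: v3 <- 1                      0xffff
step 7: v3 <- ((v1 + -3) % 3)        0xffff
step 8: v1 <- (v1 + 3)               0xffff
step 9: eval (v1 < 4)                0xffff
step 10: eval ((8 + -1) != 6)         0xffff
step 11: v1 <- 7                      0xffff
step 12: v1 <- -3                     0xffff
step 13: v3 <- v3                     0xffff
step 14: v3 <- (3 + max(-9, -4))      0xffff

Answer: 15 steps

v1: -3,-3,-3,-3,-3,-3,-3,-3,-3,-3,-3,-3,-3,-3,-3,-3
v3: -1,-1,-1,-1,-1,-1,-1,-1,-1,-1,-1,-1,-1,-1,-1,-1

steps = 15; useful = 240; efficiency = 240/240 = 1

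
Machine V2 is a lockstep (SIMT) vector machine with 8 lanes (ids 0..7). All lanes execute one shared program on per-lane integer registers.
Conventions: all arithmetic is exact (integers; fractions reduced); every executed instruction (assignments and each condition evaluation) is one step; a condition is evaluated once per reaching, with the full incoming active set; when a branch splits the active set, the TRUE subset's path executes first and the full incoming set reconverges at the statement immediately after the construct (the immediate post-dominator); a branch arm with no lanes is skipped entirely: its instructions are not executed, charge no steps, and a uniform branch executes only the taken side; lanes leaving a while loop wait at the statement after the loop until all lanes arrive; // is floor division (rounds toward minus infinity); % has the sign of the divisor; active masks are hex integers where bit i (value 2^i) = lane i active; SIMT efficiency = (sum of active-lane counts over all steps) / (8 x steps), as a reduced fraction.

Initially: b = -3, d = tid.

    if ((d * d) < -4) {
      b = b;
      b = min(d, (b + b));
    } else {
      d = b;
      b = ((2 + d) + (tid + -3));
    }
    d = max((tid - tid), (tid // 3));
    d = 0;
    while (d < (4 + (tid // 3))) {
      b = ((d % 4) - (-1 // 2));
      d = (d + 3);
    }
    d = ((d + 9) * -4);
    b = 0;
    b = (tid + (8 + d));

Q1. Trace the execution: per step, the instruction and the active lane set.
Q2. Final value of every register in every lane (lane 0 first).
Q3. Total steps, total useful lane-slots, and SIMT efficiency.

step 0: eval ((d * d) < -4)          0xff
step 1: d <- b                       0xff
step 2: b <- ((2 + d) + (tid + -3))  0xff
step 3: d <- max((tid - tid), (tid // 3)) 0xff
step 4: d <- 0                       0xff
step 5: eval (d < (4 + (tid // 3)))  0xff
step 6: b <- ((d % 4) - (-1 // 2))   0xff
step 7: d <- (d + 3)                 0xff
step 8: eval (d < (4 + (tid // 3)))  0xff
step 9: b <- ((d % 4) - (-1 // 2))   0xff
step 10: d <- (d + 3)                 0xff
step 11: eval (d < (4 + (tid // 3)))  0xff
step 12: d <- ((d + 9) * -4)          0xff
step 13: b <- 0                       0xff
step 14: b <- (tid + (8 + d))         0xff

Answer: 15 steps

b: -52,-51,-50,-49,-48,-47,-46,-45
d: -60,-60,-60,-60,-60,-60,-60,-60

steps = 15; useful = 120; efficiency = 120/120 = 1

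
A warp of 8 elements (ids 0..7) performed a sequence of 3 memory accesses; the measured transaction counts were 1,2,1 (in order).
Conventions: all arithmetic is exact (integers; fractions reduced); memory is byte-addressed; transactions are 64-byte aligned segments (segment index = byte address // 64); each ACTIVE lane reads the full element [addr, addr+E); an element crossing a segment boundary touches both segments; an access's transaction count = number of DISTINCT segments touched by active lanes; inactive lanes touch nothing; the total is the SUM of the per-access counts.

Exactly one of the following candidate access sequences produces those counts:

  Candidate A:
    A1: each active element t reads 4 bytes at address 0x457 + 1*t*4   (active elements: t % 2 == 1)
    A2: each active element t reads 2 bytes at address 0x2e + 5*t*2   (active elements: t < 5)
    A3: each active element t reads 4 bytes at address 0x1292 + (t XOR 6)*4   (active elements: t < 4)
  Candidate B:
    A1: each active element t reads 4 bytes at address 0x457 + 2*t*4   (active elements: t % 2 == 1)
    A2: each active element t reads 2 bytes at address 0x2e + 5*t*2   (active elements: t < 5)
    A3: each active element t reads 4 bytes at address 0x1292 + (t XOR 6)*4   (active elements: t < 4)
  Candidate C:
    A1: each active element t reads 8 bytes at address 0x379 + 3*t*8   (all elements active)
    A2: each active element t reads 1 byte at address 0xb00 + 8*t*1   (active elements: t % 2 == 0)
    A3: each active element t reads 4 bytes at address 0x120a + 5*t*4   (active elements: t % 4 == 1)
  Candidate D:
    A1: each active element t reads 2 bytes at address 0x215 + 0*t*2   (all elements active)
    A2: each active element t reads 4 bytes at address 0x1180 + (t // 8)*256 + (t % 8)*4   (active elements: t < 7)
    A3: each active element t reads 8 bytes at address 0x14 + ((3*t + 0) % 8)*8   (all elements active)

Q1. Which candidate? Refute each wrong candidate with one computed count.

B: A1 gives 2 transactions, not 1
C: A1 gives 4 transactions, not 1
D: A2 gives 1 transaction, not 2
A: all counts match (1,2,1)

Answer: A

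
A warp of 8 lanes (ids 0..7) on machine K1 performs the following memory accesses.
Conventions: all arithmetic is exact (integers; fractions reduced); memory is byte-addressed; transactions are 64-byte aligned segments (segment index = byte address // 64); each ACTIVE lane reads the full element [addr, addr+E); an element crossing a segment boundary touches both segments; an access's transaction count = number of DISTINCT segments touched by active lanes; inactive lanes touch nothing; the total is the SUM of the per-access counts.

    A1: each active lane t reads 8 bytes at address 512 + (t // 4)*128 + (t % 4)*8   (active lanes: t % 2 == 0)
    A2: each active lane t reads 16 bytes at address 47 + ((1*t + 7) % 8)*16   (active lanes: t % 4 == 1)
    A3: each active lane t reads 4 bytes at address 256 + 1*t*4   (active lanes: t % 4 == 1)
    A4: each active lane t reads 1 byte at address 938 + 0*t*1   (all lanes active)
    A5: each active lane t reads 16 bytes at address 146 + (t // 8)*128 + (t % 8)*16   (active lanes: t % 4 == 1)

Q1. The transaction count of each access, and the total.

A1: 2 transactions
A2: 2 transactions
A3: 1 transaction
A4: 1 transaction
A5: 2 transactions

Answer: 2,2,1,1,2; total 8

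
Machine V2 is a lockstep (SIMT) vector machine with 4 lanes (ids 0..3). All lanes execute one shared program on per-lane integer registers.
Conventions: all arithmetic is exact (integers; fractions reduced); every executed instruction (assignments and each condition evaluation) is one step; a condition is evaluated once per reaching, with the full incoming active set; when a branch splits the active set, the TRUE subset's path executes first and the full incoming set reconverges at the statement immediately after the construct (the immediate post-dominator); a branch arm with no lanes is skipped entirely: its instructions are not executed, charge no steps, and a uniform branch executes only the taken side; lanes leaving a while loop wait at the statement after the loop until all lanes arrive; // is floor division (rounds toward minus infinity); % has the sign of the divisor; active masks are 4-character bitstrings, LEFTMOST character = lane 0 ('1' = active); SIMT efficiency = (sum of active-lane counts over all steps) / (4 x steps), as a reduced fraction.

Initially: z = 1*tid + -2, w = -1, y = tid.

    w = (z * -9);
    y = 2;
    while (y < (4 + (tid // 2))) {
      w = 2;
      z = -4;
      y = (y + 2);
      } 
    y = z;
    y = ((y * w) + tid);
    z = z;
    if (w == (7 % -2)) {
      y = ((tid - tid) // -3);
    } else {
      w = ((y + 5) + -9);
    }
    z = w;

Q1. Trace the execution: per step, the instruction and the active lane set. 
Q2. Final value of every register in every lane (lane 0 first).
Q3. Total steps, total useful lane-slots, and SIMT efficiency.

step 0: w <- (z * -9)                1111
step 1: y <- 2                       1111
step 2: eval (y < (4 + (tid // 2)))  1111
step 3: w <- 2                       1111
step 4: z <- -4                      1111
step 5: y <- (y + 2)                 1111
step 6: eval (y < (4 + (tid // 2)))  1111
step 7: w <- 2                       0011
step 8: z <- -4                      0011
step 9: y <- (y + 2)                 0011
step 10: eval (y < (4 + (tid // 2)))  0011
step 11: y <- z                       1111
step 12: y <- ((y * w) + tid)         1111
step 13: z <- z                       1111
step 14: eval (w == (7 % -2))         1111
step 15: w <- ((y + 5) + -9)          1111
step 16: z <- w                       1111

Answer: 17 steps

z: -12,-11,-10,-9
w: -12,-11,-10,-9
y: -8,-7,-6,-5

steps = 17; useful = 60; efficiency = 60/68 = 15/17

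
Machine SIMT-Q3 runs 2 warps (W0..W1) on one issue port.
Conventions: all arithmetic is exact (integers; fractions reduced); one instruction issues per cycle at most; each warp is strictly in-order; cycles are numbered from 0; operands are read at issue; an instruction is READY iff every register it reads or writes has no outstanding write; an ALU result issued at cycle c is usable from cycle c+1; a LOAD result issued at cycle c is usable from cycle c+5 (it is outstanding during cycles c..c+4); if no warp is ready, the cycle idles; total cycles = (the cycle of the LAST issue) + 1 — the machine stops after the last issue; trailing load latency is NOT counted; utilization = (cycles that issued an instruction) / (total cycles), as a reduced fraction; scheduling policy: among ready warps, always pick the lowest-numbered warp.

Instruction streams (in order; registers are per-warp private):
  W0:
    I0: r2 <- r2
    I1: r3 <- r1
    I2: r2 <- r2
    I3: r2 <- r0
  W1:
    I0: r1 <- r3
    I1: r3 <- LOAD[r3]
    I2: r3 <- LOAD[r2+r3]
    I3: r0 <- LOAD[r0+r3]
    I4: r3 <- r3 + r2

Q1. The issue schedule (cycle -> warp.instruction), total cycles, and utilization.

cycle 0: W0.I0
cycle 1: W0.I1
cycle 2: W0.I2
cycle 3: W0.I3
cycle 4: W1.I0
cycle 5: W1.I1
cycle 6: idle
cycle 7: idle
cycle 8: idle
cycle 9: idle
cycle 10: W1.I2
cycle 11: idle
cycle 12: idle
cycle 13: idle
cycle 14: idle
cycle 15: W1.I3
cycle 16: W1.I4

Answer: 17 cycles, utilization 9/17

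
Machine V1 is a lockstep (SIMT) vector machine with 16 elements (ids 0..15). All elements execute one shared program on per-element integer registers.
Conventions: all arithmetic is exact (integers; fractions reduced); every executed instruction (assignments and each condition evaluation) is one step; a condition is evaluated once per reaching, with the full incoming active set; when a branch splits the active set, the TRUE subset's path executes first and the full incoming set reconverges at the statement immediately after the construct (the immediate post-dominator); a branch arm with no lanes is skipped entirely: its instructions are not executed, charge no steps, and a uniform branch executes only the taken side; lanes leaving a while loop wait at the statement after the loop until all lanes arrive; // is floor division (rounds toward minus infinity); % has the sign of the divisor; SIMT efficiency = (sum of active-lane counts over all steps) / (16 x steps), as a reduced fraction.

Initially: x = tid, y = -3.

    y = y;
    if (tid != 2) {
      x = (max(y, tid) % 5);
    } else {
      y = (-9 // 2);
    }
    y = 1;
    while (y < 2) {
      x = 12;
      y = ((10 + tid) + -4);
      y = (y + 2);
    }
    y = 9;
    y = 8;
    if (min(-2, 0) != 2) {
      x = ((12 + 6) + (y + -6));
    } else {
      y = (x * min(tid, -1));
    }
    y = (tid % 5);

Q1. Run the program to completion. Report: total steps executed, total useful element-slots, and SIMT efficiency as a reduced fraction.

Answer: 15 steps, 224 useful, 14/15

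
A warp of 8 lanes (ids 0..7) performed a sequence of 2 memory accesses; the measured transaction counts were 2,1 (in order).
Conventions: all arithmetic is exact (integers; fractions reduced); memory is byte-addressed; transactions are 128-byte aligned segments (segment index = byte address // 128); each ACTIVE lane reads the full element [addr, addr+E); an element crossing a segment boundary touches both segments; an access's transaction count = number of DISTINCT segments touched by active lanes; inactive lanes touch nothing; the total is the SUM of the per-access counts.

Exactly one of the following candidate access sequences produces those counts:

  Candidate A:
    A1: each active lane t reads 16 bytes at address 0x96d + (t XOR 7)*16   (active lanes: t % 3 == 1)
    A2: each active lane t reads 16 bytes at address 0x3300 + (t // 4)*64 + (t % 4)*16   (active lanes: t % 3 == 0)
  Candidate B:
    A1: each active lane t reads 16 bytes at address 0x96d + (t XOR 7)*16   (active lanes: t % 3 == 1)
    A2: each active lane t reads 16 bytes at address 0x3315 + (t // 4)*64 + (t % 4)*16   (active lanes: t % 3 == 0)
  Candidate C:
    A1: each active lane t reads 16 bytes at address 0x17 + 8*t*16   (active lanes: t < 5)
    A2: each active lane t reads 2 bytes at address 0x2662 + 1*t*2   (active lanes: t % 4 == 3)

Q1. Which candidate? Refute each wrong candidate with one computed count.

B: A2 gives 2 transactions, not 1
C: A1 gives 5 transactions, not 2
A: all counts match (2,1)

Answer: A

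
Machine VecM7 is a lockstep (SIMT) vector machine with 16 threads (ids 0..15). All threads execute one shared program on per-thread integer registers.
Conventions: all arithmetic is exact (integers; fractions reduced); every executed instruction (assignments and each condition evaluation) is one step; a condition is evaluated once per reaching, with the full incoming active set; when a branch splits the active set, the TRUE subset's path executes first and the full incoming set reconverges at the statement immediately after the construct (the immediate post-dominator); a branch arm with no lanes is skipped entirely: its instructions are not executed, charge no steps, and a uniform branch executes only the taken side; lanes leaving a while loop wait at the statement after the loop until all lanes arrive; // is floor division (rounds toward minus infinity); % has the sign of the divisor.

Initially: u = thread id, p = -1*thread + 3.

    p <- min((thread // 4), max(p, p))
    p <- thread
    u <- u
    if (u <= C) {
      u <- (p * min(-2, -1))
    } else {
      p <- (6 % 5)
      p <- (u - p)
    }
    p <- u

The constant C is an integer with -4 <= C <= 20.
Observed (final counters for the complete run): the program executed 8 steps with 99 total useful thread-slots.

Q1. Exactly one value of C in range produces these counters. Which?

Answer: C = 12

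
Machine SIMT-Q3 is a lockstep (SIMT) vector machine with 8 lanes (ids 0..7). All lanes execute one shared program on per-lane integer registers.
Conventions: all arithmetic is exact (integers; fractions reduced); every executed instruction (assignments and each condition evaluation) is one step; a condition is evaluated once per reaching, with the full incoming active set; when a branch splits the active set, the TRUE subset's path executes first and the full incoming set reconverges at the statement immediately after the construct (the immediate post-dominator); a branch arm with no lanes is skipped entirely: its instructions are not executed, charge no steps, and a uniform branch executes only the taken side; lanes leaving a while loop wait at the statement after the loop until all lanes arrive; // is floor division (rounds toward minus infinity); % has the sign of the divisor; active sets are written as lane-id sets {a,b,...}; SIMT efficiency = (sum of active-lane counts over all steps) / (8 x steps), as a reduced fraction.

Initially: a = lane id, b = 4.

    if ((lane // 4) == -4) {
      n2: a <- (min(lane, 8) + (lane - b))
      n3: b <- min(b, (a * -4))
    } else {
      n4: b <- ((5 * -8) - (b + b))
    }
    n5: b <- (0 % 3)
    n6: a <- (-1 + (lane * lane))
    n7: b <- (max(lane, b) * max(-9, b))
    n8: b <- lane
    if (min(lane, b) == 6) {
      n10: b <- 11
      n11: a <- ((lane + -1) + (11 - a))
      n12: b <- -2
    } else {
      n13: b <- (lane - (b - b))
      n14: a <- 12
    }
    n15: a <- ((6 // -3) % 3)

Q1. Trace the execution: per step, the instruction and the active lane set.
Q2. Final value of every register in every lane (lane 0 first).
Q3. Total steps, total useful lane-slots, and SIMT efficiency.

step 0: eval ((lane // 4) == -4)     {0,1,2,3,4,5,6,7}
step 1: b <- ((5 * -8) - (b + b))    {0,1,2,3,4,5,6,7}
step 2: b <- (0 % 3)                 {0,1,2,3,4,5,6,7}
step 3: a <- (-1 + (lane * lane))    {0,1,2,3,4,5,6,7}
step 4: b <- (max(lane, b) * max(-9, b)) {0,1,2,3,4,5,6,7}
step 5: b <- lane                    {0,1,2,3,4,5,6,7}
step 6: eval (min(lane, b) == 6)     {0,1,2,3,4,5,6,7}
step 7: b <- 11                      {6}
step 8: a <- ((lane + -1) + (11 - a)) {6}
step 9: b <- -2                      {6}
step 10: b <- (lane - (b - b))        {0,1,2,3,4,5,7}
step 11: a <- 12                      {0,1,2,3,4,5,7}
step 12: a <- ((6 // -3) % 3)         {0,1,2,3,4,5,6,7}

Answer: 13 steps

a: 1,1,1,1,1,1,1,1
b: 0,1,2,3,4,5,-2,7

steps = 13; useful = 81; efficiency = 81/104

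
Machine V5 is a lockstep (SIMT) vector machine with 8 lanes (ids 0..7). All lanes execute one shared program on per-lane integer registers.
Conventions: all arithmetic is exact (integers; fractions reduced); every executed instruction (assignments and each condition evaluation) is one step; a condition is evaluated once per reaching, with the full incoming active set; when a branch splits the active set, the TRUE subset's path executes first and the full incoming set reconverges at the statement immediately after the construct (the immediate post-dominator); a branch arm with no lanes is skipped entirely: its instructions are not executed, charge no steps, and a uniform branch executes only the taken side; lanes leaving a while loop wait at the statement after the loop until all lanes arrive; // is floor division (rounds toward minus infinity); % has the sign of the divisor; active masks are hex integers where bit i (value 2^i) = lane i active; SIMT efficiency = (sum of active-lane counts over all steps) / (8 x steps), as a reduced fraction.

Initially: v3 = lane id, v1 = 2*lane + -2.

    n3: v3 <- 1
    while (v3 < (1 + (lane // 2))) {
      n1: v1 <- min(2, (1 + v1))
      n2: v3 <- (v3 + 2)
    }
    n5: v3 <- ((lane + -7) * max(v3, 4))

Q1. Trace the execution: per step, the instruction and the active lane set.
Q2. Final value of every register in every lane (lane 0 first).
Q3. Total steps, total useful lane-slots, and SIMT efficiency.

step 0: v3 <- 1                      0xff
step 1: eval (v3 < (1 + (lane // 2))) 0xff
step 2: v1 <- min(2, (1 + v1))       0xfc
step 3: v3 <- (v3 + 2)               0xfc
step 4: eval (v3 < (1 + (lane // 2))) 0xfc
step 5: v1 <- min(2, (1 + v1))       0xc0
step 6: v3 <- (v3 + 2)               0xc0
step 7: eval (v3 < (1 + (lane // 2))) 0xc0
step 8: v3 <- ((lane + -7) * max(v3, 4)) 0xff

Answer: 9 steps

v3: -28,-24,-20,-16,-12,-8,-5,0
v1: -2,0,2,2,2,2,2,2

steps = 9; useful = 48; efficiency = 48/72 = 2/3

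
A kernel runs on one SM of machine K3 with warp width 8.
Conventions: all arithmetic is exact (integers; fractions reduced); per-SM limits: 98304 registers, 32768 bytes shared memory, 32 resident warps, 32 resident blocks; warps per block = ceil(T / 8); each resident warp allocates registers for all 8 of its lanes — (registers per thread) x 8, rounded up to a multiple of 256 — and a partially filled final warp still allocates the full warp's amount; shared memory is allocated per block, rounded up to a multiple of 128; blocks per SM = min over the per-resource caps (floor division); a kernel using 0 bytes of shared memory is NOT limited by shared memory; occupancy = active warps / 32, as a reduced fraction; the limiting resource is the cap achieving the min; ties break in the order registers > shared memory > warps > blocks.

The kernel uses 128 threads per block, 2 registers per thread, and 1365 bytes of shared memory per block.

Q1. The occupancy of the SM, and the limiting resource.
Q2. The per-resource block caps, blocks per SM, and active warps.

Answer: occupancy 1, limited by warps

registers: 24 blocks
shared memory: 23 blocks
warps: 2 blocks
blocks: 32 blocks

Answer: 2 blocks, 32 active warps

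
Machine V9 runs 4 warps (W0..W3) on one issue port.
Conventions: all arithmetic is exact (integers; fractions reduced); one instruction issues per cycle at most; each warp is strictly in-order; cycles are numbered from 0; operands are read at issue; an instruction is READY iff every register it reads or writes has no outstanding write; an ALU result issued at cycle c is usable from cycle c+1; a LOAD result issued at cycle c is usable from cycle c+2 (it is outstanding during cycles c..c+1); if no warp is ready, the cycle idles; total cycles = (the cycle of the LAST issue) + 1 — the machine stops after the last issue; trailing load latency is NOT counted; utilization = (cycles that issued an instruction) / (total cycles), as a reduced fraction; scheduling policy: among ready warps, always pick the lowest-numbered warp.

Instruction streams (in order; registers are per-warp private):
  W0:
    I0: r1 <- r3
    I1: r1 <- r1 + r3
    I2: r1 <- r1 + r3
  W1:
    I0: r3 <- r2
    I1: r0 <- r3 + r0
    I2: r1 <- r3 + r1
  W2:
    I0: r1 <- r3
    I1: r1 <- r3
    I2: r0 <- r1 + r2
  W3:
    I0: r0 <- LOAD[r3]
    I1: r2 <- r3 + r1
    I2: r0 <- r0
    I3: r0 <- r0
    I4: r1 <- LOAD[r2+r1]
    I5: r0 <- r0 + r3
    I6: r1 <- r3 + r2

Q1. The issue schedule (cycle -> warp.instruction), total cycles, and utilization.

cycle 0: W0.I0
cycle 1: W0.I1
cycle 2: W0.I2
cycle 3: W1.I0
cycle 4: W1.I1
cycle 5: W1.I2
cycle 6: W2.I0
cycle 7: W2.I1
cycle 8: W2.I2
cycle 9: W3.I0
cycle 10: W3.I1
cycle 11: W3.I2
cycle 12: W3.I3
cycle 13: W3.I4
cycle 14: W3.I5
cycle 15: W3.I6

Answer: 16 cycles, utilization 1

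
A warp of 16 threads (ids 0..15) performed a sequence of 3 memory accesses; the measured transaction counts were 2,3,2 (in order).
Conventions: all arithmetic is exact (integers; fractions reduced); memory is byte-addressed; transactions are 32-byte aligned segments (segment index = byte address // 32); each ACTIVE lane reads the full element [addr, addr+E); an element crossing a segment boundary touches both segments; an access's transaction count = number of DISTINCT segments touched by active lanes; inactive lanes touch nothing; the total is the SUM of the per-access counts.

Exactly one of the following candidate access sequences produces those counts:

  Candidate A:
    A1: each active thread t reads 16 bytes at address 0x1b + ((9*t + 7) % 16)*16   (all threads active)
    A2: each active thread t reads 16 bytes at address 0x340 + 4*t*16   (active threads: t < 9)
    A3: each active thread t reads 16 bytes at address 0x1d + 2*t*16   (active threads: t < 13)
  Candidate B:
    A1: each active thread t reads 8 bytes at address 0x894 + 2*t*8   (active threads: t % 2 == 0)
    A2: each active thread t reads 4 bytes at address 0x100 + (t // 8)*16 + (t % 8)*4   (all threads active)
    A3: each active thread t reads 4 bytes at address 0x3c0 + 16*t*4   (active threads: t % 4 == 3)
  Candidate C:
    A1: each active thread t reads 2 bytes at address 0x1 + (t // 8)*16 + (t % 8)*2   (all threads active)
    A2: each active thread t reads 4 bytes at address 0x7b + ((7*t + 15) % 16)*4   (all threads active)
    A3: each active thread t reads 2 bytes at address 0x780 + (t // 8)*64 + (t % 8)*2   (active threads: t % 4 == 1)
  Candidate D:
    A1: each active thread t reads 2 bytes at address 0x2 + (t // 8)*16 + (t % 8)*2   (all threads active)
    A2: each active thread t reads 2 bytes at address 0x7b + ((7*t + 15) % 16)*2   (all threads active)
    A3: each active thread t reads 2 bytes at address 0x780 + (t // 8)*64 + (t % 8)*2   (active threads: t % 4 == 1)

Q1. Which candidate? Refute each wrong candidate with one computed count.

A: A1 gives 9 transactions, not 2
B: A1 gives 8 transactions, not 2
D: A2 gives 2 transactions, not 3
C: all counts match (2,3,2)

Answer: C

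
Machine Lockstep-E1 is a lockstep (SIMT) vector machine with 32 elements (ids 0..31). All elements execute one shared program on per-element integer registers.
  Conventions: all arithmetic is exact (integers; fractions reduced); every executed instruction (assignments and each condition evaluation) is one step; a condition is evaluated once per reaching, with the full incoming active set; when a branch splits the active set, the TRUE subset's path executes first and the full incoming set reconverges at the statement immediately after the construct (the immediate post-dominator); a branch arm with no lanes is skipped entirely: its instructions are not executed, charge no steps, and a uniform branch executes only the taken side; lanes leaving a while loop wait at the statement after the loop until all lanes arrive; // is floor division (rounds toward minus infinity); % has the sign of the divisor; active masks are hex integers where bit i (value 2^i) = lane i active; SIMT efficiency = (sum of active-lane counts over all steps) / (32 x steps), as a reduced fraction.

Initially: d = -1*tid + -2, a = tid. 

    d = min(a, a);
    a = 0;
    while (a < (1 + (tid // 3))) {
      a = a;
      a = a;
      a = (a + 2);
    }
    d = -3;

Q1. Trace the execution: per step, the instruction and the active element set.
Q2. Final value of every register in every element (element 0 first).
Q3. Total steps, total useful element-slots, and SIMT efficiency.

step 0: d <- min(a, a)               0xffffffff
step 1: a <- 0                       0xffffffff
step 2: eval (a < (1 + (tid // 3)))  0xffffffff
step 3: a <- a                       0xffffffff
step 4: a <- a                       0xffffffff
step 5: a <- (a + 2)                 0xffffffff
step 6: eval (a < (1 + (tid // 3)))  0xffffffff
step 7: a <- a                       0xffffffc0
step 8: a <- a                       0xffffffc0
step 9: a <- (a + 2)                 0xffffffc0
step 10: eval (a < (1 + (tid // 3)))  0xffffffc0
step 11: a <- a                       0xfffff000
step 12: a <- a                       0xfffff000
step 13: a <- (a + 2)                 0xfffff000
step 14: eval (a < (1 + (tid // 3)))  0xfffff000
step 15: a <- a                       0xfffc0000
step 16: a <- a                       0xfffc0000
step 17: a <- (a + 2)                 0xfffc0000
step 18: eval (a < (1 + (tid // 3)))  0xfffc0000
step 19: a <- a                       0xff000000
step 20: a <- a                       0xff000000
step 21: a <- (a + 2)                 0xff000000
step 22: eval (a < (1 + (tid // 3)))  0xff000000
step 23: a <- a                       0xc0000000
step 24: a <- a                       0xc0000000
step 25: a <- (a + 2)                 0xc0000000
step 26: eval (a < (1 + (tid // 3)))  0xc0000000
step 27: d <- -3                      0xffffffff

Answer: 28 steps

d: -3,-3,-3,-3,-3,-3,-3,-3,-3,-3,-3,-3,-3,-3,-3,-3,-3,-3,-3,-3,-3,-3,-3,-3,-3,-3,-3,-3,-3,-3,-3,-3
a: 2,2,2,2,2,2,4,4,4,4,4,4,6,6,6,6,6,6,8,8,8,8,8,8,10,10,10,10,10,10,12,12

steps = 28; useful = 536; efficiency = 536/896 = 67/112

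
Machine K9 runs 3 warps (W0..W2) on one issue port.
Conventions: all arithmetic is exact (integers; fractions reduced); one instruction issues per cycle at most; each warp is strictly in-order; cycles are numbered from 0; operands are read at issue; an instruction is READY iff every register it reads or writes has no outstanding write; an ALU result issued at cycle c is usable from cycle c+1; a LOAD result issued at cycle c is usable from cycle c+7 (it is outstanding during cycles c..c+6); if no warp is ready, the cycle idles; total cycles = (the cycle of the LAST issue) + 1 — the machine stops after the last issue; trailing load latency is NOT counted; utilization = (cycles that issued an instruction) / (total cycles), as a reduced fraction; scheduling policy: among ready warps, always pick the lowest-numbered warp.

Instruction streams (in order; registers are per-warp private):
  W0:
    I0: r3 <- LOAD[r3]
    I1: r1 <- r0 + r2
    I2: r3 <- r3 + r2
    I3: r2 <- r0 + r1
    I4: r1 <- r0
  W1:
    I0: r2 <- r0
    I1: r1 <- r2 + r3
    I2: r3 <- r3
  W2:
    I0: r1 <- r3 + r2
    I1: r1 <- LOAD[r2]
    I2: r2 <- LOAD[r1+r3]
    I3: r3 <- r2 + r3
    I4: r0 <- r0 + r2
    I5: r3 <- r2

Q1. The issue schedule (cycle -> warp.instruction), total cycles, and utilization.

cycle 0: W0.I0
cycle 1: W0.I1
cycle 2: W1.I0
cycle 3: W1.I1
cycle 4: W1.I2
cycle 5: W2.I0
cycle 6: W2.I1
cycle 7: W0.I2
cycle 8: W0.I3
cycle 9: W0.I4
cycle 10: idle
cycle 11: idle
cycle 12: idle
cycle 13: W2.I2
cycle 14: idle
cycle 15: idle
cycle 16: idle
cycle 17: idle
cycle 18: idle
cycle 19: idle
cycle 20: W2.I3
cycle 21: W2.I4
cycle 22: W2.I5

Answer: 23 cycles, utilization 14/23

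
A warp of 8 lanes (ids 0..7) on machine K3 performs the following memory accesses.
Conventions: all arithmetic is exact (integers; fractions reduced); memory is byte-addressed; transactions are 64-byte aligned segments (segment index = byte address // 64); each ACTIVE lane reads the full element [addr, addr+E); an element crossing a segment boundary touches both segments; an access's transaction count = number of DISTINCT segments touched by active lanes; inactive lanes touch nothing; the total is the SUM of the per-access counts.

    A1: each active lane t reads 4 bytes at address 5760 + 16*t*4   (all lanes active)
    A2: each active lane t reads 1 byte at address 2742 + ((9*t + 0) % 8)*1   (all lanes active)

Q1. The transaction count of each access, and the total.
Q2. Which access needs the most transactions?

A1: 8 transactions
A2: 1 transaction

Answer: 8,1; total 9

Answer: A1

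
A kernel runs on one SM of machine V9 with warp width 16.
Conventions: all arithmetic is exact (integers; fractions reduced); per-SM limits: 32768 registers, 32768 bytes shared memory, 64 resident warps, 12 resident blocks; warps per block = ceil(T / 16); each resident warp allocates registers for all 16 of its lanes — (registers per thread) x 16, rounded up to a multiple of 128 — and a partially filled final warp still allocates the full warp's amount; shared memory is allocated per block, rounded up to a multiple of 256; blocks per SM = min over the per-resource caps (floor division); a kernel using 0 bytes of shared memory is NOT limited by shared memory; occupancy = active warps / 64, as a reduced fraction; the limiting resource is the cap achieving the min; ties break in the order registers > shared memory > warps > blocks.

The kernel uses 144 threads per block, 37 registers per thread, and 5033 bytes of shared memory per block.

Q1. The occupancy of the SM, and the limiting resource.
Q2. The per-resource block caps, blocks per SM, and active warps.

Answer: occupancy 45/64, limited by registers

registers: 5 blocks
shared memory: 6 blocks
warps: 7 blocks
blocks: 12 blocks

Answer: 5 blocks, 45 active warps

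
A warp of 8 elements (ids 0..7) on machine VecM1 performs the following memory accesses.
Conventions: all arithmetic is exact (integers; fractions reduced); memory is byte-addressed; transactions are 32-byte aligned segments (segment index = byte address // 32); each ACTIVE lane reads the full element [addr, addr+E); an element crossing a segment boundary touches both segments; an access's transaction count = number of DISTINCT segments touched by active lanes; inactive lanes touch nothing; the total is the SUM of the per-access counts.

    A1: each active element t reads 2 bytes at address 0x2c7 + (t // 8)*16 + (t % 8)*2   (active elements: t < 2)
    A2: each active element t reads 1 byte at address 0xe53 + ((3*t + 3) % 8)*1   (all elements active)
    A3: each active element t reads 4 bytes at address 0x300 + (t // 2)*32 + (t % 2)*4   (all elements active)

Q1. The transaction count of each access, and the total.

A1: 1 transaction
A2: 1 transaction
A3: 4 transactions

Answer: 1,1,4; total 6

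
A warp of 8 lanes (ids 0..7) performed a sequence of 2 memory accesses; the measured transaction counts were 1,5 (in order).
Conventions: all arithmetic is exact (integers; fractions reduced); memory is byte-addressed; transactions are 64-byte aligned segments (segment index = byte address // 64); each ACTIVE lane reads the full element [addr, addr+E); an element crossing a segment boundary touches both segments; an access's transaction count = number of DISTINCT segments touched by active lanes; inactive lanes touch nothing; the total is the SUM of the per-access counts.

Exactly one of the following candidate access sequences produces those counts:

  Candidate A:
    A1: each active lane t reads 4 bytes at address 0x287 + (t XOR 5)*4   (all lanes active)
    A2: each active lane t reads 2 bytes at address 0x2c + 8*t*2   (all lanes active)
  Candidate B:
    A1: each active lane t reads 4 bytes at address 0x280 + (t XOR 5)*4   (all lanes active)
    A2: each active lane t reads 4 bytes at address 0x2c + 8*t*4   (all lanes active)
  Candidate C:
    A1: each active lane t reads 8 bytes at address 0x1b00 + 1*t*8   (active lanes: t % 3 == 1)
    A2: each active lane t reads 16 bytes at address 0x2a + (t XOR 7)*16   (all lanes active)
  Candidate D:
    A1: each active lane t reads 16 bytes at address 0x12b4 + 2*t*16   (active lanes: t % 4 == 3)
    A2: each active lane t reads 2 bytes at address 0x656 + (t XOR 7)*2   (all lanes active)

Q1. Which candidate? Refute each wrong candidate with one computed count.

A: A2 gives 3 transactions, not 5
C: A2 gives 3 transactions, not 5
D: A1 gives 2 transactions, not 1
B: all counts match (1,5)

Answer: B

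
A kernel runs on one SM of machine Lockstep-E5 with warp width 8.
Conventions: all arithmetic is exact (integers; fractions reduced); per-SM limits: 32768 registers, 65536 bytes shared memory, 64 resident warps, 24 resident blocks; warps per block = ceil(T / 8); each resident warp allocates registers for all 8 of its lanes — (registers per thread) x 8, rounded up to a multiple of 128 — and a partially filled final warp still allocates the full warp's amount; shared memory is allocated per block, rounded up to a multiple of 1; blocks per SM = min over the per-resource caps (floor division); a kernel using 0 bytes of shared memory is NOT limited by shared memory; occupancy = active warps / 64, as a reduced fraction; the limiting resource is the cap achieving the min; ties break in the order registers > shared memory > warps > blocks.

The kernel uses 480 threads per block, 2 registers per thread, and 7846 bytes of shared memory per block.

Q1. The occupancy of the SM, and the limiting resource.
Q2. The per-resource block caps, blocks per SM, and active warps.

Answer: occupancy 15/16, limited by warps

registers: 4 blocks
shared memory: 8 blocks
warps: 1 block
blocks: 24 blocks

Answer: 1 block, 60 active warps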